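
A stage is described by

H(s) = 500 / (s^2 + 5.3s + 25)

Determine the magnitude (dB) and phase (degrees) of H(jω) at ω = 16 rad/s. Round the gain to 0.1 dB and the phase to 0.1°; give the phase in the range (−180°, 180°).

At s = jω = j16:
quadratic: (j16)² + 5.3·j16 + 25 = -231 + j84.8 → |·| ≈ 246.07, ∠ ≈ 159.84°
|H| = 500 / 246.07 ≈ 2.0319
Gain = 20 log₁₀(2.0319) ≈ 6.16 dB
∠H = 0.00° − 159.84° = -159.84°

6.2 dB, -159.8°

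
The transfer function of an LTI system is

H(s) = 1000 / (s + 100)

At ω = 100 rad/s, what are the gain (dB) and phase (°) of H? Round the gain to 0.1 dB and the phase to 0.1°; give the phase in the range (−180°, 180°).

Substitute s = j100:
Numerator: 1000 = 1000 + j0
Denominator: (j100) + 100 = 100 + j100
|N| = √(1000² + 0²) ≈ 1000, ∠N ≈ 0.00°
|D| = √(100² + 100²) ≈ 141.42, ∠D ≈ 45.00°
|H| = 1000 / 141.42 ≈ 7.0711
Gain = 20 log₁₀(7.0711) ≈ 16.99 dB
∠H = 0.00° − 45.00° = -45.00°

17.0 dB, -45.0°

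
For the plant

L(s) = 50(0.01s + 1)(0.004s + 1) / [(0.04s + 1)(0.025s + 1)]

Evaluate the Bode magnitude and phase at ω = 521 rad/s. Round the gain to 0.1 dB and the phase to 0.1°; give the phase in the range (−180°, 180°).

At ω = 521 rad/s:
zero (1 + j521·0.01) = 1 + j5.21 → |·| ≈ 5.3051, ∠ ≈ 79.13°
zero (1 + j521·0.004) = 1 + j2.084 → |·| ≈ 2.3115, ∠ ≈ 64.37°
pole (1 + j521·0.04) = 1 + j20.84 → |·| ≈ 20.864, ∠ ≈ 87.25°
pole (1 + j521·0.025) = 1 + j13.025 → |·| ≈ 13.063, ∠ ≈ 85.61°
|L| = 50 · 5.3051 · 2.3115 / (20.864 · 13.063) ≈ 2.2497
Gain = 20 log₁₀(2.2497) ≈ 7.04 dB
∠L = (79.13° + 64.37°) − (87.25° + 85.61°) = -29.36°

7.0 dB, -29.4°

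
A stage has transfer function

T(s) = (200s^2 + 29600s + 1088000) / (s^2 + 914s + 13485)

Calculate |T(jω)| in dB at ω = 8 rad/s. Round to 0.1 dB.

37.2 dB

Substitute s = j8:
Numerator: 200(j8)^2 + 29600(j8) + 1088000 = 1075200 + j236800
Denominator: (j8)^2 + 914(j8) + 13485 = 13421 + j7312
|N| = √(1075200² + 236800²) ≈ 1.101e+06, ∠N ≈ 12.42°
|D| = √(13421² + 7312²) ≈ 15284, ∠D ≈ 28.58°
|T| = 1.101e+06 / 15284 ≈ 72.036
Gain = 20 log₁₀(72.036) ≈ 37.15 dB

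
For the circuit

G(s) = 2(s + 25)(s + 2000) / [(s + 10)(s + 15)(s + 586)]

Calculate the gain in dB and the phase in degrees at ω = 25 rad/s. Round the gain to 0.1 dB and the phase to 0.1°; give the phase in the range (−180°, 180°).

At s = jω = j25:
zero (s+25): 25 + j25 → |·| = √(25²+25²) = √1250 ≈ 35.355, ∠ = arctan(25/25) ≈ 45.00°
zero (s+2000): 2000 + j25 → |·| = √(2000²+25²) = √4000625 ≈ 2000.2, ∠ = arctan(25/2000) ≈ 0.72°
pole (s+10): 10 + j25 → |·| = √(10²+25²) = √725 ≈ 26.926, ∠ = arctan(25/10) ≈ 68.20°
pole (s+15): 15 + j25 → |·| = √(15²+25²) = √850 ≈ 29.155, ∠ = arctan(25/15) ≈ 59.04°
pole (s+586): 586 + j25 → |·| = √(586²+25²) = √344021 ≈ 586.53, ∠ = arctan(25/586) ≈ 2.44°
|G| = 2 · 70717 / 4.6044e+05 ≈ 0.30717
Gain = 20 log₁₀(0.30717) ≈ -10.25 dB
∠G = 45.72° − 129.68° = -83.96°

-10.3 dB, -84.0°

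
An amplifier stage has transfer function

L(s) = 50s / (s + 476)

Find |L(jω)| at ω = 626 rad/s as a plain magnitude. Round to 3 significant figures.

At s = jω = j626:
zero at origin: s = j626 → |·| = 626, ∠ = 90.00°
pole (s+476): 476 + j626 → |·| = √(476²+626²) = √618452 ≈ 786.42, ∠ = arctan(626/476) ≈ 52.75°
|L| = 50 · 626 / 786.42 ≈ 39.801

39.8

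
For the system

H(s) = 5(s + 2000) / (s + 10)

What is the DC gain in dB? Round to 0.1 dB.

60.0 dB

H(0) = 5·2000 / (10) = 1000
20 log₁₀(1000) ≈ 60.00 dB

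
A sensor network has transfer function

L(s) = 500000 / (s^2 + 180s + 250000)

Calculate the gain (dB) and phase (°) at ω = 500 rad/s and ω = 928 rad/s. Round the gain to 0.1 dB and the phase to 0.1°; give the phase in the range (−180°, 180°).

ω = 500: 14.9 dB, -90.0°; ω = 928: -2.1 dB, -164.7°

At s = jω = j500:
quadratic: (j500)² + 180·j500 + 250000 = 0 + j90000 → |·| ≈ 90000, ∠ ≈ 90.00°
|L| = 500000 / 90000 ≈ 5.5556
Gain = 20 log₁₀(5.5556) ≈ 14.89 dB
∠L = 0.00° − 90.00° = -90.00°

At s = jω = j928:
quadratic: (j928)² + 180·j928 + 250000 = -611184 + j167040 → |·| ≈ 6.336e+05, ∠ ≈ 164.71°
|L| = 500000 / 6.336e+05 ≈ 0.78914
Gain = 20 log₁₀(0.78914) ≈ -2.06 dB
∠L = 0.00° − 164.71° = -164.71°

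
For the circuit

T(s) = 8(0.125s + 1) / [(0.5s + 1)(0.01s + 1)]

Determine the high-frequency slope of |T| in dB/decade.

Each pole contributes −20 dB/decade at high frequency; each zero contributes +20 dB/decade.
Net: 1 zero(s) − 2 pole(s) → -20 dB/decade.

-20 dB/decade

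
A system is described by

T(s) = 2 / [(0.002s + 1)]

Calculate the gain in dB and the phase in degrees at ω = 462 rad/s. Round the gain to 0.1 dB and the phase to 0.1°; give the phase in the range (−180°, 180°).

At ω = 462 rad/s:
pole (1 + j462·0.002) = 1 + j0.924 → |·| ≈ 1.3615, ∠ ≈ 42.74°
|T| = 2 · 1 / (1.3615) ≈ 1.469
Gain = 20 log₁₀(1.469) ≈ 3.34 dB
∠T = (0°) − (42.74°) = -42.74°

3.3 dB, -42.7°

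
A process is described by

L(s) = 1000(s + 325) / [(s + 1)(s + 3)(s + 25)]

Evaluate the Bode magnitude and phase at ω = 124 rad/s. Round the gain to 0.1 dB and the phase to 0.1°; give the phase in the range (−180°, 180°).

At s = jω = j124:
zero (s+325): 325 + j124 → |·| = √(325²+124²) = √121001 ≈ 347.85, ∠ = arctan(124/325) ≈ 20.88°
pole (s+1): 1 + j124 → |·| = √(1²+124²) = √15377 ≈ 124, ∠ = arctan(124/1) ≈ 89.54°
pole (s+3): 3 + j124 → |·| = √(3²+124²) = √15385 ≈ 124.04, ∠ = arctan(124/3) ≈ 88.61°
pole (s+25): 25 + j124 → |·| = √(25²+124²) = √16001 ≈ 126.5, ∠ = arctan(124/25) ≈ 78.60°
|L| = 1000 · 347.85 / 1.9457e+06 ≈ 0.17878
Gain = 20 log₁₀(0.17878) ≈ -14.95 dB
∠L = 20.88° − 256.75° = -235.87° ≡ 124.13° (principal value)

-15.0 dB, 124.1°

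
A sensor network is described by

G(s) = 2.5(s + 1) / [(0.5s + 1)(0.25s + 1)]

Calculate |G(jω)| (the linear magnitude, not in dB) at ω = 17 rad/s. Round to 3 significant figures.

At ω = 17 rad/s:
zero (1 + j17·1) = 1 + j17 → |·| ≈ 17.029, ∠ ≈ 86.63°
pole (1 + j17·0.5) = 1 + j8.5 → |·| ≈ 8.5586, ∠ ≈ 83.29°
pole (1 + j17·0.25) = 1 + j4.25 → |·| ≈ 4.3661, ∠ ≈ 76.76°
|G| = 2.5 · 17.029 / (8.5586 · 4.3661) ≈ 1.1393

1.14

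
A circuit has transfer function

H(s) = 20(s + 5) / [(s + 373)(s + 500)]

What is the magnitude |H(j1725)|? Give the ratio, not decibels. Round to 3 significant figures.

0.0109

At s = jω = j1725:
zero (s+5): 5 + j1725 → |·| = √(5²+1725²) = √2975650 ≈ 1725, ∠ = arctan(1725/5) ≈ 89.83°
pole (s+373): 373 + j1725 → |·| = √(373²+1725²) = √3114754 ≈ 1764.9, ∠ = arctan(1725/373) ≈ 77.80°
pole (s+500): 500 + j1725 → |·| = √(500²+1725²) = √3225625 ≈ 1796, ∠ = arctan(1725/500) ≈ 73.84°
|H| = 20 · 1725 / 3.1698e+06 ≈ 0.010884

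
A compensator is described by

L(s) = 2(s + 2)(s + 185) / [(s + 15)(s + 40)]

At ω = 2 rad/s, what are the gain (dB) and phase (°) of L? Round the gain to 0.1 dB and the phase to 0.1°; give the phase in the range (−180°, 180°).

4.7 dB, 35.2°

At s = jω = j2:
zero (s+2): 2 + j2 → |·| = √(2²+2²) = √8 ≈ 2.8284, ∠ = arctan(2/2) ≈ 45.00°
zero (s+185): 185 + j2 → |·| = √(185²+2²) = √34229 ≈ 185.01, ∠ = arctan(2/185) ≈ 0.62°
pole (s+15): 15 + j2 → |·| = √(15²+2²) = √229 ≈ 15.133, ∠ = arctan(2/15) ≈ 7.59°
pole (s+40): 40 + j2 → |·| = √(40²+2²) = √1604 ≈ 40.05, ∠ = arctan(2/40) ≈ 2.86°
|L| = 2 · 523.28 / 606.08 ≈ 1.7268
Gain = 20 log₁₀(1.7268) ≈ 4.74 dB
∠L = 45.62° − 10.45° = 35.17°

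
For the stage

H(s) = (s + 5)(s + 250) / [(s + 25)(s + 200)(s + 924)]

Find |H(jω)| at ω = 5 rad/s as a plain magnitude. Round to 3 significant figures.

0.000375

At s = jω = j5:
zero (s+5): 5 + j5 → |·| = √(5²+5²) = √50 ≈ 7.0711, ∠ = arctan(5/5) ≈ 45.00°
zero (s+250): 250 + j5 → |·| = √(250²+5²) = √62525 ≈ 250.05, ∠ = arctan(5/250) ≈ 1.15°
pole (s+25): 25 + j5 → |·| = √(25²+5²) = √650 ≈ 25.495, ∠ = arctan(5/25) ≈ 11.31°
pole (s+200): 200 + j5 → |·| = √(200²+5²) = √40025 ≈ 200.06, ∠ = arctan(5/200) ≈ 1.43°
pole (s+924): 924 + j5 → |·| = √(924²+5²) = √853801 ≈ 924.01, ∠ = arctan(5/924) ≈ 0.31°
|H| = 1 · 1768.1 / 4.7129e+06 ≈ 0.00037516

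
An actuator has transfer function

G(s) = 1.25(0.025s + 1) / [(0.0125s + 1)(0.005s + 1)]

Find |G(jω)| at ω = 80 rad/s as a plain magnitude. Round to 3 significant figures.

1.84

At ω = 80 rad/s:
zero (1 + j80·0.025) = 1 + j2 → |·| ≈ 2.2361, ∠ ≈ 63.43°
pole (1 + j80·0.0125) = 1 + j1 → |·| ≈ 1.4142, ∠ ≈ 45.00°
pole (1 + j80·0.005) = 1 + j0.4 → |·| ≈ 1.077, ∠ ≈ 21.80°
|G| = 1.25 · 2.2361 / (1.4142 · 1.077) ≈ 1.8352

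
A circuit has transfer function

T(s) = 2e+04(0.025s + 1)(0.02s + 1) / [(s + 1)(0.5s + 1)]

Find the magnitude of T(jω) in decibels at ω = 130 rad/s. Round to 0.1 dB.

27.0 dB

At ω = 130 rad/s:
zero (1 + j130·0.025) = 1 + j3.25 → |·| ≈ 3.4004, ∠ ≈ 72.90°
zero (1 + j130·0.02) = 1 + j2.6 → |·| ≈ 2.7857, ∠ ≈ 68.96°
pole (1 + j130·1) = 1 + j130 → |·| ≈ 130, ∠ ≈ 89.56°
pole (1 + j130·0.5) = 1 + j65 → |·| ≈ 65.008, ∠ ≈ 89.12°
|T| = 2e+04 · 3.4004 · 2.7857 / (130 · 65.008) ≈ 22.417
Gain = 20 log₁₀(22.417) ≈ 27.01 dB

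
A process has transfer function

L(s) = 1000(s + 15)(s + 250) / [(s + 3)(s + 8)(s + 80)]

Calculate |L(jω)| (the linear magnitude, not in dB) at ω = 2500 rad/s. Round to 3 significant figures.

At s = jω = j2500:
zero (s+15): 15 + j2500 → |·| = √(15²+2500²) = √6250225 ≈ 2500, ∠ = arctan(2500/15) ≈ 89.66°
zero (s+250): 250 + j2500 → |·| = √(250²+2500²) = √6312500 ≈ 2512.5, ∠ = arctan(2500/250) ≈ 84.29°
pole (s+3): 3 + j2500 → |·| = √(3²+2500²) = √6250009 ≈ 2500, ∠ = arctan(2500/3) ≈ 89.93°
pole (s+8): 8 + j2500 → |·| = √(8²+2500²) = √6250064 ≈ 2500, ∠ = arctan(2500/8) ≈ 89.82°
pole (s+80): 80 + j2500 → |·| = √(80²+2500²) = √6256400 ≈ 2501.3, ∠ = arctan(2500/80) ≈ 88.17°
|L| = 1000 · 6.2812e+06 / 1.5633e+10 ≈ 0.40179

0.402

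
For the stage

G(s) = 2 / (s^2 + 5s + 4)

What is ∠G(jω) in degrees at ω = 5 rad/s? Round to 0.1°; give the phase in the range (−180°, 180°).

Substitute s = j5:
Numerator: 2 = 2 + j0
Denominator: (j5)^2 + 5(j5) + 4 = -21 + j25
|N| = √(2² + 0²) ≈ 2, ∠N ≈ 0.00°
|D| = √(21² + 25²) ≈ 32.65, ∠D ≈ 130.03°
∠G = 0.00° − 130.03° = -130.03°

-130.0°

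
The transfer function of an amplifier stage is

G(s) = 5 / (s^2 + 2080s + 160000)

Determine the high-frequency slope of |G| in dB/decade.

-40 dB/decade

Each pole contributes −20 dB/decade at high frequency; each zero contributes +20 dB/decade.
Net: 0 zero(s) − 2 pole(s) → -40 dB/decade.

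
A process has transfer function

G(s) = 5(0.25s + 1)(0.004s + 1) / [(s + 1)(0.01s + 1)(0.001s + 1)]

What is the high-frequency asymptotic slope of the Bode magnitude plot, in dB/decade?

Each pole contributes −20 dB/decade at high frequency; each zero contributes +20 dB/decade.
Net: 2 zero(s) − 3 pole(s) → -20 dB/decade.

-20 dB/decade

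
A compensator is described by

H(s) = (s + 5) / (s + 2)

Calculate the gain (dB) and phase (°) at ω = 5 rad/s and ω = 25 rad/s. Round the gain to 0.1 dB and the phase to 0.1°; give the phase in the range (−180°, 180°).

Substitute s = j5:
Numerator: (j5) + 5 = 5 + j5
Denominator: (j5) + 2 = 2 + j5
|N| = √(5² + 5²) ≈ 7.0711, ∠N ≈ 45.00°
|D| = √(2² + 5²) ≈ 5.3852, ∠D ≈ 68.20°
|H| = 7.0711 / 5.3852 ≈ 1.3131
Gain = 20 log₁₀(1.3131) ≈ 2.37 dB
∠H = 45.00° − 68.20° = -23.20°

Substitute s = j25:
Numerator: (j25) + 5 = 5 + j25
Denominator: (j25) + 2 = 2 + j25
|N| = √(5² + 25²) ≈ 25.495, ∠N ≈ 78.69°
|D| = √(2² + 25²) ≈ 25.08, ∠D ≈ 85.43°
|H| = 25.495 / 25.08 ≈ 1.0165
Gain = 20 log₁₀(1.0165) ≈ 0.14 dB
∠H = 78.69° − 85.43° = -6.74°

ω = 5: 2.4 dB, -23.2°; ω = 25: 0.1 dB, -6.7°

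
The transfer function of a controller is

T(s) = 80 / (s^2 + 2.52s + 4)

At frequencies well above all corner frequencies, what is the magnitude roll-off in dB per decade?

Each pole contributes −20 dB/decade at high frequency; each zero contributes +20 dB/decade.
Net: 0 zero(s) − 2 pole(s) → -40 dB/decade.

-40 dB/decade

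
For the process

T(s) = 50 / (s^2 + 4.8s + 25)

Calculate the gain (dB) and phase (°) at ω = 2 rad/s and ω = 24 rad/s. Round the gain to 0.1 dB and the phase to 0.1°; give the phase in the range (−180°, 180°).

At s = jω = j2:
quadratic: (j2)² + 4.8·j2 + 25 = 21 + j9.6 → |·| ≈ 23.09, ∠ ≈ 24.57°
|T| = 50 / 23.09 ≈ 2.1654
Gain = 20 log₁₀(2.1654) ≈ 6.71 dB
∠T = 0.00° − 24.57° = -24.57°

At s = jω = j24:
quadratic: (j24)² + 4.8·j24 + 25 = -551 + j115.2 → |·| ≈ 562.91, ∠ ≈ 168.19°
|T| = 50 / 562.91 ≈ 0.088824
Gain = 20 log₁₀(0.088824) ≈ -21.03 dB
∠T = 0.00° − 168.19° = -168.19°

ω = 2: 6.7 dB, -24.6°; ω = 24: -21.0 dB, -168.2°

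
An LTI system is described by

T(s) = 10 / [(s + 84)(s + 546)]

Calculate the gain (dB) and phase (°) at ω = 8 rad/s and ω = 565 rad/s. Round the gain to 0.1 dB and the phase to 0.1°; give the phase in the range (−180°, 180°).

ω = 8: -73.3 dB, -6.3°; ω = 565: -93.0 dB, -127.5°

At s = jω = j8:
pole (s+84): 84 + j8 → |·| = √(84²+8²) = √7120 ≈ 84.38, ∠ = arctan(8/84) ≈ 5.44°
pole (s+546): 546 + j8 → |·| = √(546²+8²) = √298180 ≈ 546.06, ∠ = arctan(8/546) ≈ 0.84°
|T| = 10 / 46077 ≈ 0.00021703
Gain = 20 log₁₀(0.00021703) ≈ -73.27 dB
∠T = 0.00° − 6.28° = -6.28°

At s = jω = j565:
pole (s+84): 84 + j565 → |·| = √(84²+565²) = √326281 ≈ 571.21, ∠ = arctan(565/84) ≈ 81.54°
pole (s+546): 546 + j565 → |·| = √(546²+565²) = √617341 ≈ 785.71, ∠ = arctan(565/546) ≈ 45.98°
|T| = 10 / 4.4881e+05 ≈ 2.2281e-05
Gain = 20 log₁₀(2.2281e-05) ≈ -93.04 dB
∠T = 0.00° − 127.52° = -127.52°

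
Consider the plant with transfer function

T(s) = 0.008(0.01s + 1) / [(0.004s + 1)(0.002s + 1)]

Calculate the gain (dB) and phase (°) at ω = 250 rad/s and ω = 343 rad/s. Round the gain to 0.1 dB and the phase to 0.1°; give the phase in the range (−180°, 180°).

At ω = 250 rad/s:
zero (1 + j250·0.01) = 1 + j2.5 → |·| ≈ 2.6926, ∠ ≈ 68.20°
pole (1 + j250·0.004) = 1 + j1 → |·| ≈ 1.4142, ∠ ≈ 45.00°
pole (1 + j250·0.002) = 1 + j0.5 → |·| ≈ 1.118, ∠ ≈ 26.57°
|T| = 0.008 · 2.6926 / (1.4142 · 1.118) ≈ 0.013624
Gain = 20 log₁₀(0.013624) ≈ -37.31 dB
∠T = (68.20°) − (45.00° + 26.57°) = -3.37°

At ω = 343 rad/s:
zero (1 + j343·0.01) = 1 + j3.43 → |·| ≈ 3.5728, ∠ ≈ 73.75°
pole (1 + j343·0.004) = 1 + j1.372 → |·| ≈ 1.6978, ∠ ≈ 53.91°
pole (1 + j343·0.002) = 1 + j0.686 → |·| ≈ 1.2127, ∠ ≈ 34.45°
|T| = 0.008 · 3.5728 / (1.6978 · 1.2127) ≈ 0.013882
Gain = 20 log₁₀(0.013882) ≈ -37.15 dB
∠T = (73.75°) − (53.91° + 34.45°) = -14.61°

ω = 250: -37.3 dB, -3.4°; ω = 343: -37.2 dB, -14.6°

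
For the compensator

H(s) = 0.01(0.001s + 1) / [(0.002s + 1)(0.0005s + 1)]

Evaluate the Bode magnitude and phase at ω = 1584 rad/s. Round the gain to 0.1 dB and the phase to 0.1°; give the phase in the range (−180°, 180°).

At ω = 1584 rad/s:
zero (1 + j1584·0.001) = 1 + j1.584 → |·| ≈ 1.8732, ∠ ≈ 57.74°
pole (1 + j1584·0.002) = 1 + j3.168 → |·| ≈ 3.3221, ∠ ≈ 72.48°
pole (1 + j1584·0.0005) = 1 + j0.792 → |·| ≈ 1.2756, ∠ ≈ 38.38°
|H| = 0.01 · 1.8732 / (3.3221 · 1.2756) ≈ 0.0044204
Gain = 20 log₁₀(0.0044204) ≈ -47.09 dB
∠H = (57.74°) − (72.48° + 38.38°) = -53.12°

-47.1 dB, -53.1°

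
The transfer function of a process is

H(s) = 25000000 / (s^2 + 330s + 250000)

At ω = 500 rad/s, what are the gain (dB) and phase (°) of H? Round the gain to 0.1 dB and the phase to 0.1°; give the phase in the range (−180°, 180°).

At s = jω = j500:
quadratic: (j500)² + 330·j500 + 250000 = 0 + j165000 → |·| ≈ 1.65e+05, ∠ ≈ 90.00°
|H| = 25000000 / 1.65e+05 ≈ 151.52
Gain = 20 log₁₀(151.52) ≈ 43.61 dB
∠H = 0.00° − 90.00° = -90.00°

43.6 dB, -90.0°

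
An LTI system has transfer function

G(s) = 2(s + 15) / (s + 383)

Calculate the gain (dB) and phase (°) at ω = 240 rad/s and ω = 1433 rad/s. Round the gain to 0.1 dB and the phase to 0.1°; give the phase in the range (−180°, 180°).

At s = jω = j240:
zero (s+15): 15 + j240 → |·| = √(15²+240²) = √57825 ≈ 240.47, ∠ = arctan(240/15) ≈ 86.42°
pole (s+383): 383 + j240 → |·| = √(383²+240²) = √204289 ≈ 451.98, ∠ = arctan(240/383) ≈ 32.07°
|G| = 2 · 240.47 / 451.98 ≈ 1.0641
Gain = 20 log₁₀(1.0641) ≈ 0.54 dB
∠G = 86.42° − 32.07° = 54.35°

At s = jω = j1433:
zero (s+15): 15 + j1433 → |·| = √(15²+1433²) = √2053714 ≈ 1433.1, ∠ = arctan(1433/15) ≈ 89.40°
pole (s+383): 383 + j1433 → |·| = √(383²+1433²) = √2200178 ≈ 1483.3, ∠ = arctan(1433/383) ≈ 75.04°
|G| = 2 · 1433.1 / 1483.3 ≈ 1.9323
Gain = 20 log₁₀(1.9323) ≈ 5.72 dB
∠G = 89.40° − 75.04° = 14.36°

ω = 240: 0.5 dB, 54.4°; ω = 1433: 5.7 dB, 14.4°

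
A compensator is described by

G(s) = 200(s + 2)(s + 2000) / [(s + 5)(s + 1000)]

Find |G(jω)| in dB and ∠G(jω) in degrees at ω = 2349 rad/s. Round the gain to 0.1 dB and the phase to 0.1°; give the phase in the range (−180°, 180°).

47.7 dB, -17.3°

At s = jω = j2349:
zero (s+2): 2 + j2349 → |·| = √(2²+2349²) = √5517805 ≈ 2349, ∠ = arctan(2349/2) ≈ 89.95°
zero (s+2000): 2000 + j2349 → |·| = √(2000²+2349²) = √9517801 ≈ 3085.1, ∠ = arctan(2349/2000) ≈ 49.59°
pole (s+5): 5 + j2349 → |·| = √(5²+2349²) = √5517826 ≈ 2349, ∠ = arctan(2349/5) ≈ 89.88°
pole (s+1000): 1000 + j2349 → |·| = √(1000²+2349²) = √6517801 ≈ 2553, ∠ = arctan(2349/1000) ≈ 66.94°
|G| = 200 · 7.2469e+06 / 5.997e+06 ≈ 241.68
Gain = 20 log₁₀(241.68) ≈ 47.66 dB
∠G = 139.54° − 156.82° = -17.28°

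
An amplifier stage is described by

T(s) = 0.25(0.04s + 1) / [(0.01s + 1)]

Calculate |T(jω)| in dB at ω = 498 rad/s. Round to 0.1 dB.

At ω = 498 rad/s:
zero (1 + j498·0.04) = 1 + j19.92 → |·| ≈ 19.945, ∠ ≈ 87.13°
pole (1 + j498·0.01) = 1 + j4.98 → |·| ≈ 5.0794, ∠ ≈ 78.65°
|T| = 0.25 · 19.945 / (5.0794) ≈ 0.98166
Gain = 20 log₁₀(0.98166) ≈ -0.16 dB

-0.2 dB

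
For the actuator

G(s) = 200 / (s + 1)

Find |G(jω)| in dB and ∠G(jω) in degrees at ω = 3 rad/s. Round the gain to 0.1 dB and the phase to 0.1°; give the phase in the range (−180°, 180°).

36.0 dB, -71.6°

Substitute s = j3:
Numerator: 200 = 200 + j0
Denominator: (j3) + 1 = 1 + j3
|N| = √(200² + 0²) ≈ 200, ∠N ≈ 0.00°
|D| = √(1² + 3²) ≈ 3.1623, ∠D ≈ 71.57°
|G| = 200 / 3.1623 ≈ 63.245
Gain = 20 log₁₀(63.245) ≈ 36.02 dB
∠G = 0.00° − 71.57° = -71.57°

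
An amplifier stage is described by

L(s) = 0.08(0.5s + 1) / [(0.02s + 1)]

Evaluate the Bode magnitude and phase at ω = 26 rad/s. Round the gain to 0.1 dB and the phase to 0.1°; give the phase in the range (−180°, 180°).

-0.7 dB, 58.1°

At ω = 26 rad/s:
zero (1 + j26·0.5) = 1 + j13 → |·| ≈ 13.038, ∠ ≈ 85.60°
pole (1 + j26·0.02) = 1 + j0.52 → |·| ≈ 1.1271, ∠ ≈ 27.47°
|L| = 0.08 · 13.038 / (1.1271) ≈ 0.92542
Gain = 20 log₁₀(0.92542) ≈ -0.67 dB
∠L = (85.60°) − (27.47°) = 58.13°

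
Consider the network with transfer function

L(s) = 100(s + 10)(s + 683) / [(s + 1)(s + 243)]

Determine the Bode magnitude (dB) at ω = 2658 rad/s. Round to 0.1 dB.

At s = jω = j2658:
zero (s+10): 10 + j2658 → |·| = √(10²+2658²) = √7065064 ≈ 2658, ∠ = arctan(2658/10) ≈ 89.78°
zero (s+683): 683 + j2658 → |·| = √(683²+2658²) = √7531453 ≈ 2744.3, ∠ = arctan(2658/683) ≈ 75.59°
pole (s+1): 1 + j2658 → |·| = √(1²+2658²) = √7064965 ≈ 2658, ∠ = arctan(2658/1) ≈ 89.98°
pole (s+243): 243 + j2658 → |·| = √(243²+2658²) = √7124013 ≈ 2669.1, ∠ = arctan(2658/243) ≈ 84.78°
|L| = 100 · 7.2943e+06 / 7.0945e+06 ≈ 102.82
Gain = 20 log₁₀(102.82) ≈ 40.24 dB

40.2 dB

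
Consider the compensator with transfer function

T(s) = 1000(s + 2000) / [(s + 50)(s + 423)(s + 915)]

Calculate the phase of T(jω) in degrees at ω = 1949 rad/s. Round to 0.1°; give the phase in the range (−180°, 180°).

173.1°

At s = jω = j1949:
zero (s+2000): 2000 + j1949 → |·| = √(2000²+1949²) = √7798601 ≈ 2792.6, ∠ = arctan(1949/2000) ≈ 44.26°
pole (s+50): 50 + j1949 → |·| = √(50²+1949²) = √3801101 ≈ 1949.6, ∠ = arctan(1949/50) ≈ 88.53°
pole (s+423): 423 + j1949 → |·| = √(423²+1949²) = √3977530 ≈ 1994.4, ∠ = arctan(1949/423) ≈ 77.75°
pole (s+915): 915 + j1949 → |·| = √(915²+1949²) = √4635826 ≈ 2153.1, ∠ = arctan(1949/915) ≈ 64.85°
∠T = 44.26° − 231.13° = -186.87° ≡ 173.13° (principal value)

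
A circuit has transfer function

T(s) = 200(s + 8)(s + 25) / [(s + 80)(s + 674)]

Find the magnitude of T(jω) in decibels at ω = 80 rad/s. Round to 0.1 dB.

At s = jω = j80:
zero (s+8): 8 + j80 → |·| = √(8²+80²) = √6464 ≈ 80.399, ∠ = arctan(80/8) ≈ 84.29°
zero (s+25): 25 + j80 → |·| = √(25²+80²) = √7025 ≈ 83.815, ∠ = arctan(80/25) ≈ 72.65°
pole (s+80): 80 + j80 → |·| = √(80²+80²) = √12800 ≈ 113.14, ∠ = arctan(80/80) ≈ 45.00°
pole (s+674): 674 + j80 → |·| = √(674²+80²) = √460676 ≈ 678.73, ∠ = arctan(80/674) ≈ 6.77°
|T| = 200 · 6738.6 / 76792 ≈ 17.55
Gain = 20 log₁₀(17.55) ≈ 24.89 dB

24.9 dB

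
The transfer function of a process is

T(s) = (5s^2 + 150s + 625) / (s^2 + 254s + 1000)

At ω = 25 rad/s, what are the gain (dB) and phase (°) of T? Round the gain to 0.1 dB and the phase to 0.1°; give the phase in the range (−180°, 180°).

-3.0 dB, 37.1°

Substitute s = j25:
Numerator: 5(j25)^2 + 150(j25) + 625 = -2500 + j3750
Denominator: (j25)^2 + 254(j25) + 1000 = 375 + j6350
|N| = √(2500² + 3750²) ≈ 4506.9, ∠N ≈ 123.69°
|D| = √(375² + 6350²) ≈ 6361.1, ∠D ≈ 86.62°
|T| = 4506.9 / 6361.1 ≈ 0.70851
Gain = 20 log₁₀(0.70851) ≈ -2.99 dB
∠T = 123.69° − 86.62° = 37.07°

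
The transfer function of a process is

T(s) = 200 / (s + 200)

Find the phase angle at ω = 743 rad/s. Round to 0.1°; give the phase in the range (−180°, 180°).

At s = jω = j743:
pole (s+200): 200 + j743 → |·| = √(200²+743²) = √592049 ≈ 769.45, ∠ = arctan(743/200) ≈ 74.93°
∠T = 0.00° − 74.93° = -74.93°

-74.9°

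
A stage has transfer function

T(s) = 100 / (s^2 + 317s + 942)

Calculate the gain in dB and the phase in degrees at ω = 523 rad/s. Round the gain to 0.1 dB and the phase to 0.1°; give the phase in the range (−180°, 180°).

-70.1 dB, -148.7°

Substitute s = j523:
Numerator: 100 = 100 + j0
Denominator: (j523)^2 + 317(j523) + 942 = -272587 + j165791
|N| = √(100² + 0²) ≈ 100, ∠N ≈ 0.00°
|D| = √(272587² + 165791²) ≈ 3.1905e+05, ∠D ≈ 148.69°
|T| = 100 / 3.1905e+05 ≈ 0.00031343
Gain = 20 log₁₀(0.00031343) ≈ -70.08 dB
∠T = 0.00° − 148.69° = -148.69°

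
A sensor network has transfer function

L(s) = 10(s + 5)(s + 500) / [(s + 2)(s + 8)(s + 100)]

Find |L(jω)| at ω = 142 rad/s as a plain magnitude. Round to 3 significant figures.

0.211

At s = jω = j142:
zero (s+5): 5 + j142 → |·| = √(5²+142²) = √20189 ≈ 142.09, ∠ = arctan(142/5) ≈ 87.98°
zero (s+500): 500 + j142 → |·| = √(500²+142²) = √270164 ≈ 519.77, ∠ = arctan(142/500) ≈ 15.85°
pole (s+2): 2 + j142 → |·| = √(2²+142²) = √20168 ≈ 142.01, ∠ = arctan(142/2) ≈ 89.19°
pole (s+8): 8 + j142 → |·| = √(8²+142²) = √20228 ≈ 142.23, ∠ = arctan(142/8) ≈ 86.78°
pole (s+100): 100 + j142 → |·| = √(100²+142²) = √30164 ≈ 173.68, ∠ = arctan(142/100) ≈ 54.85°
|L| = 10 · 73854 / 3.508e+06 ≈ 0.21053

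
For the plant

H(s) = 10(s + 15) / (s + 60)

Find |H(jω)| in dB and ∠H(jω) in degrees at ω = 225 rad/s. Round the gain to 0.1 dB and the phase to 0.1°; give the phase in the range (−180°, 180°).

19.7 dB, 11.1°

At s = jω = j225:
zero (s+15): 15 + j225 → |·| = √(15²+225²) = √50850 ≈ 225.5, ∠ = arctan(225/15) ≈ 86.19°
pole (s+60): 60 + j225 → |·| = √(60²+225²) = √54225 ≈ 232.86, ∠ = arctan(225/60) ≈ 75.07°
|H| = 10 · 225.5 / 232.86 ≈ 9.6839
Gain = 20 log₁₀(9.6839) ≈ 19.72 dB
∠H = 86.19° − 75.07° = 11.12°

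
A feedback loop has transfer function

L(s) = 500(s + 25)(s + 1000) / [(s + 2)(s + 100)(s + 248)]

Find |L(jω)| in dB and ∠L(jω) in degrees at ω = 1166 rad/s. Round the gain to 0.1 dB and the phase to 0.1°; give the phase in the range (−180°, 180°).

-5.2 dB, -114.8°

At s = jω = j1166:
zero (s+25): 25 + j1166 → |·| = √(25²+1166²) = √1360181 ≈ 1166.3, ∠ = arctan(1166/25) ≈ 88.77°
zero (s+1000): 1000 + j1166 → |·| = √(1000²+1166²) = √2359556 ≈ 1536.1, ∠ = arctan(1166/1000) ≈ 49.38°
pole (s+2): 2 + j1166 → |·| = √(2²+1166²) = √1359560 ≈ 1166, ∠ = arctan(1166/2) ≈ 89.90°
pole (s+100): 100 + j1166 → |·| = √(100²+1166²) = √1369556 ≈ 1170.3, ∠ = arctan(1166/100) ≈ 85.10°
pole (s+248): 248 + j1166 → |·| = √(248²+1166²) = √1421060 ≈ 1192.1, ∠ = arctan(1166/248) ≈ 77.99°
|L| = 500 · 1.7916e+06 / 1.6267e+09 ≈ 0.55069
Gain = 20 log₁₀(0.55069) ≈ -5.18 dB
∠L = 138.15° − 252.99° = -114.84°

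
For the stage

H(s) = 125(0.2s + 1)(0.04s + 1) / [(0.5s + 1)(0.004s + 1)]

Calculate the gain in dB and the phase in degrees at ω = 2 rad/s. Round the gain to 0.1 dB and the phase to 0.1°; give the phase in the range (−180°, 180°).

At ω = 2 rad/s:
zero (1 + j2·0.2) = 1 + j0.4 → |·| ≈ 1.077, ∠ ≈ 21.80°
zero (1 + j2·0.04) = 1 + j0.08 → |·| ≈ 1.0032, ∠ ≈ 4.57°
pole (1 + j2·0.5) = 1 + j1 → |·| ≈ 1.4142, ∠ ≈ 45.00°
pole (1 + j2·0.004) = 1 + j0.008 → |·| ≈ 1, ∠ ≈ 0.46°
|H| = 125 · 1.077 · 1.0032 / (1.4142 · 1) ≈ 95.5
Gain = 20 log₁₀(95.5) ≈ 39.60 dB
∠H = (21.80° + 4.57°) − (45.00° + 0.46°) = -19.09°

39.6 dB, -19.1°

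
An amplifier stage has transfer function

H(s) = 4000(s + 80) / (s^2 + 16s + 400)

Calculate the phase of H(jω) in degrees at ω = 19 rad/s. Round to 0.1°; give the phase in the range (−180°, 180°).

At s = jω = j19:
zero (s+80): 80 + j19 → |·| = √(80²+19²) = √6761 ≈ 82.225, ∠ = arctan(19/80) ≈ 13.36°
quadratic: (j19)² + 16·j19 + 400 = 39 + j304 → |·| ≈ 306.49, ∠ ≈ 82.69°
∠H = 13.36° − 82.69° = -69.33°

-69.3°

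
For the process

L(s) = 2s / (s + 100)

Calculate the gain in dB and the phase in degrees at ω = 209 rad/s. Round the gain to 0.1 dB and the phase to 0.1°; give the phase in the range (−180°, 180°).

5.1 dB, 25.6°

At s = jω = j209:
zero at origin: s = j209 → |·| = 209, ∠ = 90.00°
pole (s+100): 100 + j209 → |·| = √(100²+209²) = √53681 ≈ 231.69, ∠ = arctan(209/100) ≈ 64.43°
|L| = 2 · 209 / 231.69 ≈ 1.8041
Gain = 20 log₁₀(1.8041) ≈ 5.13 dB
∠L = 90.00° − 64.43° = 25.57°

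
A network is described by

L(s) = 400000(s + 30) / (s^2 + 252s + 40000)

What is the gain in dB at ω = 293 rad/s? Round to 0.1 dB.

62.6 dB

At s = jω = j293:
zero (s+30): 30 + j293 → |·| = √(30²+293²) = √86749 ≈ 294.53, ∠ = arctan(293/30) ≈ 84.15°
quadratic: (j293)² + 252·j293 + 40000 = -45849 + j73836 → |·| ≈ 86913, ∠ ≈ 121.84°
|L| = 400000 · 294.53 / 86913 ≈ 1355.5
Gain = 20 log₁₀(1355.5) ≈ 62.64 dB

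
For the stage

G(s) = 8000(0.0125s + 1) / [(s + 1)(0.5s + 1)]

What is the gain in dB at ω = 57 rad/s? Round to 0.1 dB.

At ω = 57 rad/s:
zero (1 + j57·0.0125) = 1 + j0.7125 → |·| ≈ 1.2279, ∠ ≈ 35.47°
pole (1 + j57·1) = 1 + j57 → |·| ≈ 57.009, ∠ ≈ 88.99°
pole (1 + j57·0.5) = 1 + j28.5 → |·| ≈ 28.518, ∠ ≈ 87.99°
|G| = 8000 · 1.2279 / (57.009 · 28.518) ≈ 6.0421
Gain = 20 log₁₀(6.0421) ≈ 15.62 dB

15.6 dB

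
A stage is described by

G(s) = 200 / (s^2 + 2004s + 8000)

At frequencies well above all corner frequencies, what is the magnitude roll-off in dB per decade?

Each pole contributes −20 dB/decade at high frequency; each zero contributes +20 dB/decade.
Net: 0 zero(s) − 2 pole(s) → -40 dB/decade.

-40 dB/decade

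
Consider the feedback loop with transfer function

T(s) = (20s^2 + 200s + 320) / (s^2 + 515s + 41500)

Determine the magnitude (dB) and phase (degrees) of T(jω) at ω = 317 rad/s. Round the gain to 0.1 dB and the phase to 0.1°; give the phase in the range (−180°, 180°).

21.3 dB, 68.3°

Substitute s = j317:
Numerator: 20(j317)^2 + 200(j317) + 320 = -2009460 + j63400
Denominator: (j317)^2 + 515(j317) + 41500 = -58989 + j163255
|N| = √(2009460² + 63400²) ≈ 2.0105e+06, ∠N ≈ 178.19°
|D| = √(58989² + 163255²) ≈ 1.7359e+05, ∠D ≈ 109.87°
|T| = 2.0105e+06 / 1.7359e+05 ≈ 11.582
Gain = 20 log₁₀(11.582) ≈ 21.28 dB
∠T = 178.19° − 109.87° = 68.32°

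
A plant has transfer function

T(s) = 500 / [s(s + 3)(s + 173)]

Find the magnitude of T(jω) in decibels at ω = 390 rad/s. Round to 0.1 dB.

At s = jω = j390:
pole (s+3): 3 + j390 → |·| = √(3²+390²) = √152109 ≈ 390.01, ∠ = arctan(390/3) ≈ 89.56°
pole (s+173): 173 + j390 → |·| = √(173²+390²) = √182029 ≈ 426.65, ∠ = arctan(390/173) ≈ 66.08°
pole at origin: |s| = 390, ∠ = 90.00° (in denominator)
|T| = 500 / 6.4895e+07 ≈ 7.7048e-06
Gain = 20 log₁₀(7.7048e-06) ≈ -102.26 dB

-102.3 dB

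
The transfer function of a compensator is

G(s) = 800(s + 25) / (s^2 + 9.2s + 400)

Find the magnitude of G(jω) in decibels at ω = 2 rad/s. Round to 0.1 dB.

At s = jω = j2:
zero (s+25): 25 + j2 → |·| = √(25²+2²) = √629 ≈ 25.08, ∠ = arctan(2/25) ≈ 4.57°
quadratic: (j2)² + 9.2·j2 + 400 = 396 + j18.4 → |·| ≈ 396.43, ∠ ≈ 2.66°
|G| = 800 · 25.08 / 396.43 ≈ 50.612
Gain = 20 log₁₀(50.612) ≈ 34.09 dB

34.1 dB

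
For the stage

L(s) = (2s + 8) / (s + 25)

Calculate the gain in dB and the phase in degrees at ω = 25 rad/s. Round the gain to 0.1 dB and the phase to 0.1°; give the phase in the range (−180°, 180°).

3.1 dB, 35.9°

Substitute s = j25:
Numerator: 2(j25) + 8 = 8 + j50
Denominator: (j25) + 25 = 25 + j25
|N| = √(8² + 50²) ≈ 50.636, ∠N ≈ 80.91°
|D| = √(25² + 25²) ≈ 35.355, ∠D ≈ 45.00°
|L| = 50.636 / 35.355 ≈ 1.4322
Gain = 20 log₁₀(1.4322) ≈ 3.12 dB
∠L = 80.91° − 45.00° = 35.91°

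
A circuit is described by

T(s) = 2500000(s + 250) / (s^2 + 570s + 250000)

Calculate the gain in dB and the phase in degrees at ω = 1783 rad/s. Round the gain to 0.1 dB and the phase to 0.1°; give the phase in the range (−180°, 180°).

63.2 dB, -78.8°

At s = jω = j1783:
zero (s+250): 250 + j1783 → |·| = √(250²+1783²) = √3241589 ≈ 1800.4, ∠ = arctan(1783/250) ≈ 82.02°
quadratic: (j1783)² + 570·j1783 + 250000 = -2929089 + j1016310 → |·| ≈ 3.1004e+06, ∠ ≈ 160.86°
|T| = 2500000 · 1800.4 / 3.1004e+06 ≈ 1451.7
Gain = 20 log₁₀(1451.7) ≈ 63.24 dB
∠T = 82.02° − 160.86° = -78.84°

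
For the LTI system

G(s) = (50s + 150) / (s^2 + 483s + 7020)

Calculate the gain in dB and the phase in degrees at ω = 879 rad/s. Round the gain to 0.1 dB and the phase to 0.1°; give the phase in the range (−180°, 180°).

Substitute s = j879:
Numerator: 50(j879) + 150 = 150 + j43950
Denominator: (j879)^2 + 483(j879) + 7020 = -765621 + j424557
|N| = √(150² + 43950²) ≈ 43950, ∠N ≈ 89.80°
|D| = √(765621² + 424557²) ≈ 8.7546e+05, ∠D ≈ 150.99°
|G| = 43950 / 8.7546e+05 ≈ 0.050202
Gain = 20 log₁₀(0.050202) ≈ -25.99 dB
∠G = 89.80° − 150.99° = -61.19°

-26.0 dB, -61.2°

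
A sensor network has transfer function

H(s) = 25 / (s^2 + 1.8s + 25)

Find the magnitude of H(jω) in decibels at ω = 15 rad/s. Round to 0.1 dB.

-18.1 dB

At s = jω = j15:
quadratic: (j15)² + 1.8·j15 + 25 = -200 + j27 → |·| ≈ 201.81, ∠ ≈ 172.31°
|H| = 25 / 201.81 ≈ 0.12388
Gain = 20 log₁₀(0.12388) ≈ -18.14 dB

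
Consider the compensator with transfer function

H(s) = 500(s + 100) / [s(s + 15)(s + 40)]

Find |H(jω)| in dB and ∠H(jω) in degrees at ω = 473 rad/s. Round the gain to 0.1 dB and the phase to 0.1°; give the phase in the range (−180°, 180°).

-52.9 dB, 174.7°

At s = jω = j473:
zero (s+100): 100 + j473 → |·| = √(100²+473²) = √233729 ≈ 483.46, ∠ = arctan(473/100) ≈ 78.06°
pole (s+15): 15 + j473 → |·| = √(15²+473²) = √223954 ≈ 473.24, ∠ = arctan(473/15) ≈ 88.18°
pole (s+40): 40 + j473 → |·| = √(40²+473²) = √225329 ≈ 474.69, ∠ = arctan(473/40) ≈ 85.17°
pole at origin: |s| = 473, ∠ = 90.00° (in denominator)
|H| = 500 · 483.46 / 1.0626e+08 ≈ 0.0022749
Gain = 20 log₁₀(0.0022749) ≈ -52.86 dB
∠H = 78.06° − 263.35° = -185.29° ≡ 174.71° (principal value)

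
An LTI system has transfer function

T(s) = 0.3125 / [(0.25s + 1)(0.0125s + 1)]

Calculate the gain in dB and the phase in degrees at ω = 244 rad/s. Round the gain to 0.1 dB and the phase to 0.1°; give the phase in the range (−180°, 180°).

At ω = 244 rad/s:
pole (1 + j244·0.25) = 1 + j61 → |·| ≈ 61.008, ∠ ≈ 89.06°
pole (1 + j244·0.0125) = 1 + j3.05 → |·| ≈ 3.2098, ∠ ≈ 71.85°
|T| = 0.3125 · 1 / (61.008 · 3.2098) ≈ 0.0015958
Gain = 20 log₁₀(0.0015958) ≈ -55.94 dB
∠T = (0°) − (89.06° + 71.85°) = -160.91°

-55.9 dB, -160.9°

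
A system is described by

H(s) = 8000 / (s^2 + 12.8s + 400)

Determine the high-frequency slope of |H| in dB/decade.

-40 dB/decade

Each pole contributes −20 dB/decade at high frequency; each zero contributes +20 dB/decade.
Net: 0 zero(s) − 2 pole(s) → -40 dB/decade.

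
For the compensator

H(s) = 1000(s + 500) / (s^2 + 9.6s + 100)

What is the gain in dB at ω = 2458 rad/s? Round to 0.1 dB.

At s = jω = j2458:
zero (s+500): 500 + j2458 → |·| = √(500²+2458²) = √6291764 ≈ 2508.3, ∠ = arctan(2458/500) ≈ 78.50°
quadratic: (j2458)² + 9.6·j2458 + 100 = -6041664 + j23596.8 → |·| ≈ 6.0417e+06, ∠ ≈ 179.78°
|H| = 1000 · 2508.3 / 6.0417e+06 ≈ 0.41516
Gain = 20 log₁₀(0.41516) ≈ -7.64 dB

-7.6 dB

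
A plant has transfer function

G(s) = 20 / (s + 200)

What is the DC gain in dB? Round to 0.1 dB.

-20.0 dB

G(0) = 20 / 200 = 0.1
20 log₁₀(0.1) ≈ -20.00 dB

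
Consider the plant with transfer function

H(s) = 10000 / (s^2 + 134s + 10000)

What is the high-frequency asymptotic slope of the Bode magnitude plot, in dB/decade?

-40 dB/decade

Each pole contributes −20 dB/decade at high frequency; each zero contributes +20 dB/decade.
Net: 0 zero(s) − 2 pole(s) → -40 dB/decade.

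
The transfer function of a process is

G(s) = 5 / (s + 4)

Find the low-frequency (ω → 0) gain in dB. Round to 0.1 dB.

G(0) = 5 / (4) = 1.25
20 log₁₀(1.25) ≈ 1.94 dB

1.9 dB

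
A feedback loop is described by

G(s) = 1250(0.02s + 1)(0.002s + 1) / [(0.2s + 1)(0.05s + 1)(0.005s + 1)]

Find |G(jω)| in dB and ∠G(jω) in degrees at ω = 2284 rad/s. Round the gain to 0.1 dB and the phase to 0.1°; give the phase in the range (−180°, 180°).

At ω = 2284 rad/s:
zero (1 + j2284·0.02) = 1 + j45.68 → |·| ≈ 45.691, ∠ ≈ 88.75°
zero (1 + j2284·0.002) = 1 + j4.568 → |·| ≈ 4.6762, ∠ ≈ 77.65°
pole (1 + j2284·0.2) = 1 + j456.8 → |·| ≈ 456.8, ∠ ≈ 89.87°
pole (1 + j2284·0.05) = 1 + j114.2 → |·| ≈ 114.2, ∠ ≈ 89.50°
pole (1 + j2284·0.005) = 1 + j11.42 → |·| ≈ 11.464, ∠ ≈ 85.00°
|G| = 1250 · 45.691 · 4.6762 / (456.8 · 114.2 · 11.464) ≈ 0.44659
Gain = 20 log₁₀(0.44659) ≈ -7.00 dB
∠G = (88.75° + 77.65°) − (89.87° + 89.50° + 85.00°) = -97.97°

-7.0 dB, -98.0°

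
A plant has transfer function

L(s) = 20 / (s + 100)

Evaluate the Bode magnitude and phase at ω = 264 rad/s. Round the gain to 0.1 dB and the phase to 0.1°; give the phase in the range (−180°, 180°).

-23.0 dB, -69.3°

At s = jω = j264:
pole (s+100): 100 + j264 → |·| = √(100²+264²) = √79696 ≈ 282.3, ∠ = arctan(264/100) ≈ 69.25°
|L| = 20 / 282.3 ≈ 0.070847
Gain = 20 log₁₀(0.070847) ≈ -22.99 dB
∠L = 0.00° − 69.25° = -69.25°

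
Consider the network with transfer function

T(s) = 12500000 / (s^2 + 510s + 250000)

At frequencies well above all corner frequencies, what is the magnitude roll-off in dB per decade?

-40 dB/decade

Each pole contributes −20 dB/decade at high frequency; each zero contributes +20 dB/decade.
Net: 0 zero(s) − 2 pole(s) → -40 dB/decade.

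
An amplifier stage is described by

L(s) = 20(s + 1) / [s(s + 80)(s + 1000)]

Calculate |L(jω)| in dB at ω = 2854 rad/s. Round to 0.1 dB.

-112.7 dB

At s = jω = j2854:
zero (s+1): 1 + j2854 → |·| = √(1²+2854²) = √8145317 ≈ 2854, ∠ = arctan(2854/1) ≈ 89.98°
pole (s+80): 80 + j2854 → |·| = √(80²+2854²) = √8151716 ≈ 2855.1, ∠ = arctan(2854/80) ≈ 88.39°
pole (s+1000): 1000 + j2854 → |·| = √(1000²+2854²) = √9145316 ≈ 3024.1, ∠ = arctan(2854/1000) ≈ 70.69°
pole at origin: |s| = 2854, ∠ = 90.00° (in denominator)
|L| = 20 · 2854 / 2.4642e+10 ≈ 2.3164e-06
Gain = 20 log₁₀(2.3164e-06) ≈ -112.70 dB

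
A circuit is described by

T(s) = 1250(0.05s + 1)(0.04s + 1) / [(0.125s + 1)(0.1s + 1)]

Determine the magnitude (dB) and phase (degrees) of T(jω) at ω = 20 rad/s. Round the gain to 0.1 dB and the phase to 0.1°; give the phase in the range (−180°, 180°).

51.5 dB, -48.0°

At ω = 20 rad/s:
zero (1 + j20·0.05) = 1 + j1 → |·| ≈ 1.4142, ∠ ≈ 45.00°
zero (1 + j20·0.04) = 1 + j0.8 → |·| ≈ 1.2806, ∠ ≈ 38.66°
pole (1 + j20·0.125) = 1 + j2.5 → |·| ≈ 2.6926, ∠ ≈ 68.20°
pole (1 + j20·0.1) = 1 + j2 → |·| ≈ 2.2361, ∠ ≈ 63.43°
|T| = 1250 · 1.4142 · 1.2806 / (2.6926 · 2.2361) ≈ 375.99
Gain = 20 log₁₀(375.99) ≈ 51.50 dB
∠T = (45.00° + 38.66°) − (68.20° + 63.43°) = -47.97°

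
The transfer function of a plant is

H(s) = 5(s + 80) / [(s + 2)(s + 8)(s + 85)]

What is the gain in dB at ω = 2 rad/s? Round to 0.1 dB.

At s = jω = j2:
zero (s+80): 80 + j2 → |·| = √(80²+2²) = √6404 ≈ 80.025, ∠ = arctan(2/80) ≈ 1.43°
pole (s+2): 2 + j2 → |·| = √(2²+2²) = √8 ≈ 2.8284, ∠ = arctan(2/2) ≈ 45.00°
pole (s+8): 8 + j2 → |·| = √(8²+2²) = √68 ≈ 8.2462, ∠ = arctan(2/8) ≈ 14.04°
pole (s+85): 85 + j2 → |·| = √(85²+2²) = √7229 ≈ 85.024, ∠ = arctan(2/85) ≈ 1.35°
|H| = 5 · 80.025 / 1983.1 ≈ 0.20177
Gain = 20 log₁₀(0.20177) ≈ -13.90 dB

-13.9 dB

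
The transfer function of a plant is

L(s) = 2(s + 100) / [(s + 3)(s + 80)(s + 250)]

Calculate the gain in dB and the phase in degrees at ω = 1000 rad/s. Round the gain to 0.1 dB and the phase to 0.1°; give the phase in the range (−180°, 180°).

At s = jω = j1000:
zero (s+100): 100 + j1000 → |·| = √(100²+1000²) = √1010000 ≈ 1005, ∠ = arctan(1000/100) ≈ 84.29°
pole (s+3): 3 + j1000 → |·| = √(3²+1000²) = √1000009 ≈ 1000, ∠ = arctan(1000/3) ≈ 89.83°
pole (s+80): 80 + j1000 → |·| = √(80²+1000²) = √1006400 ≈ 1003.2, ∠ = arctan(1000/80) ≈ 85.43°
pole (s+250): 250 + j1000 → |·| = √(250²+1000²) = √1062500 ≈ 1030.8, ∠ = arctan(1000/250) ≈ 75.96°
|L| = 2 · 1005 / 1.0341e+09 ≈ 1.9437e-06
Gain = 20 log₁₀(1.9437e-06) ≈ -114.23 dB
∠L = 84.29° − 251.22° = -166.93°

-114.2 dB, -166.9°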